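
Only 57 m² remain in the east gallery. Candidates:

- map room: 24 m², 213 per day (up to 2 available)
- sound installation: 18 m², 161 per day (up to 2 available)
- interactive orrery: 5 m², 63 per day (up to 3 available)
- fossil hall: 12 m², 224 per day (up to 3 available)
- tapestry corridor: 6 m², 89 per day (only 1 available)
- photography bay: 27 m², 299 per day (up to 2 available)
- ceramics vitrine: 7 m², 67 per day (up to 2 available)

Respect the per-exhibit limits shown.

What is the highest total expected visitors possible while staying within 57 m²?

950

The ratio ordering already packs tightly: 3×interactive orrery + 3×fossil hall + tapestry corridor, 57 m², 950.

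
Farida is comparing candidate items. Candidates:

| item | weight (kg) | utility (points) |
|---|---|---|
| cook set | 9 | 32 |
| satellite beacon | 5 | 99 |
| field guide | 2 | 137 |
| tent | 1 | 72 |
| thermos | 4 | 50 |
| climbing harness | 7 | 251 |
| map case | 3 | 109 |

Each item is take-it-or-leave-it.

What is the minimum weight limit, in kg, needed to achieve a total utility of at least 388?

9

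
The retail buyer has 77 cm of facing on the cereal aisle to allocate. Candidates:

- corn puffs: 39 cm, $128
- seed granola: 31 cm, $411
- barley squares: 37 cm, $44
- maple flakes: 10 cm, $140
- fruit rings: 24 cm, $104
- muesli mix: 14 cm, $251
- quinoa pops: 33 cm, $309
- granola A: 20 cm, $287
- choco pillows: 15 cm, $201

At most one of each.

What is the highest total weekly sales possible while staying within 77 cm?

1089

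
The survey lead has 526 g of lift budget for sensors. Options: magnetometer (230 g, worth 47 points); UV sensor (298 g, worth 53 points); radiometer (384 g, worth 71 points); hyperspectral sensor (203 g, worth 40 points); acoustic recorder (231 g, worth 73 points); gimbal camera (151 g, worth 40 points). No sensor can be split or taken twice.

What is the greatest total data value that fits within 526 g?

Greedy by ratio would take acoustic recorder + gimbal camera: 382 g used, total 113.
Dropping gimbal camera frees 151 g; slotting in magnetometer (230 g) lifts the total to 120 at 461 g.
The spare 65 g is too small for any remaining sensor, and no exchange beats 120.

120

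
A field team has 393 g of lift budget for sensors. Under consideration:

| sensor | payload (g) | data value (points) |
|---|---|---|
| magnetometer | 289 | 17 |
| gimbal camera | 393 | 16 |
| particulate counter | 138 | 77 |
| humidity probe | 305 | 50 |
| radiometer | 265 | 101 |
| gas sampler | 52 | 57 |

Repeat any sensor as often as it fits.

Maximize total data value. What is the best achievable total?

By data value per g: gas sampler 1.10, particulate counter 0.56, radiometer 0.38 lead.
Taking 7×gas sampler: 364 g used, 399 in data value.

399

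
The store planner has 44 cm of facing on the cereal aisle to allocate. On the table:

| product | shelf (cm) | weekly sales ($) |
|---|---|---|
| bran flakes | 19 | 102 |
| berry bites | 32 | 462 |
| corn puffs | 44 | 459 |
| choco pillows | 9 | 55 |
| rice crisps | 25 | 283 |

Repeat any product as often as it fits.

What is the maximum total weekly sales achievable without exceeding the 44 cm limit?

By weekly sales per cm: berry bites 14.44, rice crisps 11.32, corn puffs 10.43 lead.
Taking berry bites + choco pillows: 41 cm used, 517 in weekly sales.
Nothing else within 44 cm beats 517.

517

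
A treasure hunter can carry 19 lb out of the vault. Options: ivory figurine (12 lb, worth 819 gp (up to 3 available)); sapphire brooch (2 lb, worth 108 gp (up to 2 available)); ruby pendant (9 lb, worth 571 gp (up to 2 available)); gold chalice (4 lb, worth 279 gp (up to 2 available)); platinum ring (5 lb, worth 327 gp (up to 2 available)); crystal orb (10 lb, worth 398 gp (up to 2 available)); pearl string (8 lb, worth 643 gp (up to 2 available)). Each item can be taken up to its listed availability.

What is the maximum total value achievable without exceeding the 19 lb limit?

Taking sapphire brooch + 2×pearl string: 18 lb used, 1394 in value.
The spare 1 lb is too small for any remaining item, and no exchange beats 1394.

1394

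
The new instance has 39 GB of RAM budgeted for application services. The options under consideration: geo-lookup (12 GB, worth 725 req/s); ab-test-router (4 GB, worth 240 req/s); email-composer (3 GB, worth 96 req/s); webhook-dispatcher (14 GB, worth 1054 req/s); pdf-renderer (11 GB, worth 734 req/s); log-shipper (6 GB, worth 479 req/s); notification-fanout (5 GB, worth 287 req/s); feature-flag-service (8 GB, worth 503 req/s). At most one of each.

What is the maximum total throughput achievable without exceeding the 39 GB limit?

2770

Taking webhook-dispatcher + pdf-renderer + log-shipper + feature-flag-service: 39 GB used, 2770 in throughput.
Runner-up email-composer + webhook-dispatcher + pdf-renderer + log-shipper + notification-fanout tops out at 2650.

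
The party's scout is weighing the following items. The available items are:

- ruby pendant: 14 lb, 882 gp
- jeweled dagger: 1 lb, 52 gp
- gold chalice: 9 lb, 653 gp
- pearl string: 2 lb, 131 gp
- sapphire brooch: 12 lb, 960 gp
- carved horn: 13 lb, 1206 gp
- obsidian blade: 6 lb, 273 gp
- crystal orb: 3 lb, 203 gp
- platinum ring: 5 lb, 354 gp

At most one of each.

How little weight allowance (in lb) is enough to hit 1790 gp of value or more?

Minimise lb subject to total value ≥ 1790.
gold chalice + carved horn reaches 1859 using 22 lb.
No combination under 22 lb hits 1790.

22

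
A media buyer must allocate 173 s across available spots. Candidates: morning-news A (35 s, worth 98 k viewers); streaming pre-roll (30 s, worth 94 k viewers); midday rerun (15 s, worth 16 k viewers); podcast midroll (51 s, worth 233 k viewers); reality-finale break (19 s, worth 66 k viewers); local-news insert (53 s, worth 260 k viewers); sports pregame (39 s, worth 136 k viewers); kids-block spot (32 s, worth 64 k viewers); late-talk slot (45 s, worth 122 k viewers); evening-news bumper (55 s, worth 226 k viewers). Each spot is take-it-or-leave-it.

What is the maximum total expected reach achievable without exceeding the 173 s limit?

723

Density check — local-news insert 4.91, podcast midroll 4.57, evening-news bumper 4.11, sports pregame 3.49 are the best per s.
The ratio heuristic lands on podcast midroll + local-news insert + evening-news bumper (719) but leaves 14 s idle.
Replace evening-news bumper with streaming pre-roll + sports pregame: the trade gains 4 net, giving 723 at 173 s.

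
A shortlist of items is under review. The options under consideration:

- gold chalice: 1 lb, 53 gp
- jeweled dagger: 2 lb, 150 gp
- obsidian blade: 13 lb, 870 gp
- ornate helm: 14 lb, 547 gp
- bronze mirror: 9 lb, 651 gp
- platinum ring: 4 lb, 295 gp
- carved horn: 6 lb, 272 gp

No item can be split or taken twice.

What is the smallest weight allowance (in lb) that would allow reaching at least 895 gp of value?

13

Need the lightest bundle worth ≥ 895.
bronze mirror + platinum ring reaches 946 using 13 lb.
Below 13 lb the best achievable stays under 895.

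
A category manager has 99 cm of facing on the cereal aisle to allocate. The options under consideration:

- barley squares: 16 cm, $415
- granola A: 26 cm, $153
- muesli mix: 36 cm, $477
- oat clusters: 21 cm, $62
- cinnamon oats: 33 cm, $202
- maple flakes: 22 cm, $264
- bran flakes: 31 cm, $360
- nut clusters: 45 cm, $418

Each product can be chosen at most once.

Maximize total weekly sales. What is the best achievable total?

1310

Greedy by ratio would take barley squares + muesli mix + oat clusters + maple flakes: 95 cm used, total 1218.
The 43 cm tied up in oat clusters and maple flakes is better spent on nut clusters — total rises to 1310 (97 cm).
No other feasible combination exceeds 1310.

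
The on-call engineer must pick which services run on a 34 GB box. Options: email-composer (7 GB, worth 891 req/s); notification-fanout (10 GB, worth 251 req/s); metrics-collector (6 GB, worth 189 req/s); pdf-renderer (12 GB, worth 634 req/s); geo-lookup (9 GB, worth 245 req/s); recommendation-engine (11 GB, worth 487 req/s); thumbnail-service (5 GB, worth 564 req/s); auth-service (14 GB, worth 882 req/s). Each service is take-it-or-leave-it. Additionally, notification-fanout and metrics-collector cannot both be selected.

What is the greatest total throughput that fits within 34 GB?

Email-composer + metrics-collector + thumbnail-service + auth-service uses 32 of the 34 GB and totals 2526.

2526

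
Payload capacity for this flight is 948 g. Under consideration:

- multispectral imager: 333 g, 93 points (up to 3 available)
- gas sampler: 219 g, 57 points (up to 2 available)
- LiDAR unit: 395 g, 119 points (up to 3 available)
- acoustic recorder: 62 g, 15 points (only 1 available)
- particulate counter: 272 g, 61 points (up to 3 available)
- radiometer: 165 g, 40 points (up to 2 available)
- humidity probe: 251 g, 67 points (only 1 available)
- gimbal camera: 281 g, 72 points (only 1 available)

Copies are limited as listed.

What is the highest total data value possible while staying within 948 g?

269

Filling by ratio: 2×LiDAR unit + acoustic recorder for 253, with 96 g left unused.
Dropping LiDAR unit and acoustic recorder frees 457 g; slotting in multispectral imager + gas sampler (552 g) lifts the total to 269 at 947 g.
Nothing else within 948 g beats 269.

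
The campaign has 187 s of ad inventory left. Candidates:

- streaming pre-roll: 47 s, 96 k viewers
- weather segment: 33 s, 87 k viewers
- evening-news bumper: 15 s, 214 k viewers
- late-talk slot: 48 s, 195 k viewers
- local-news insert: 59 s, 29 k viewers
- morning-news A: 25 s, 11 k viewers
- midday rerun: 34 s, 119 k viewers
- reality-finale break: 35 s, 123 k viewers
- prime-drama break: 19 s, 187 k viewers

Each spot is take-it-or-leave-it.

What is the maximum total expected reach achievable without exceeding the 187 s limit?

925

The ratio ordering already packs tightly: weather segment + evening-news bumper + late-talk slot + midday rerun + reality-finale break + prime-drama break, 184 s, 925.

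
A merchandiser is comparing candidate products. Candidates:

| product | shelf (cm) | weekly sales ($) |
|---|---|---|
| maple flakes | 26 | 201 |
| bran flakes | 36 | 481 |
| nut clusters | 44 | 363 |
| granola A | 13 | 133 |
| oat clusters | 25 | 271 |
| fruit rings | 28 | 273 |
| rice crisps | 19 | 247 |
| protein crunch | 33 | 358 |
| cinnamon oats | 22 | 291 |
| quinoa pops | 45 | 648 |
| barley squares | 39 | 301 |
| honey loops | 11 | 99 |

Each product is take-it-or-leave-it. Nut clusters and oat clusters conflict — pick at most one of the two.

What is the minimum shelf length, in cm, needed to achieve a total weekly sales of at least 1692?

131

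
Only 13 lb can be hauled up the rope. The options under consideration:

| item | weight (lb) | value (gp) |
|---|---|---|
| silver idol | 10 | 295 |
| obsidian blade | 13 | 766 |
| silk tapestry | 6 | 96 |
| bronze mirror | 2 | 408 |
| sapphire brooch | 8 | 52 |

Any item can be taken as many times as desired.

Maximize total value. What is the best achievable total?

2448

Best packing: 6×bronze mirror — 12 lb, 2448 total.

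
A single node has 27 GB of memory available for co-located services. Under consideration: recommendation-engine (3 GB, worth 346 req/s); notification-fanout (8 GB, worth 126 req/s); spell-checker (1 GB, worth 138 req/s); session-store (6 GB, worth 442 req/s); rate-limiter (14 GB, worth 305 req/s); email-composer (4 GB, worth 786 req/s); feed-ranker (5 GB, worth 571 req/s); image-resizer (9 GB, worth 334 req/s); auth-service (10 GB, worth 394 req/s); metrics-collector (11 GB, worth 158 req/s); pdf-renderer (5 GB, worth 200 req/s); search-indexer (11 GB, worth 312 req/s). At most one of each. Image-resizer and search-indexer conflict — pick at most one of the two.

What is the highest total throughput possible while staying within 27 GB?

Recommendation-engine + spell-checker + session-store + email-composer + feed-ranker + pdf-renderer uses 24 of the 27 GB and totals 2483.
An exhaustive check of the 4096 subsets confirms 2483.

2483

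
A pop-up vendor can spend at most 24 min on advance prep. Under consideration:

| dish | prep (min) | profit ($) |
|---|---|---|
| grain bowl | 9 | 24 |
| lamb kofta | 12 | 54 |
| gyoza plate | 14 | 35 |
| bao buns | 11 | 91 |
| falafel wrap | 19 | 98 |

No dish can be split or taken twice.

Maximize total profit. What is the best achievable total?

Lamb kofta + bao buns uses 23 of the 24 min and totals 145.

145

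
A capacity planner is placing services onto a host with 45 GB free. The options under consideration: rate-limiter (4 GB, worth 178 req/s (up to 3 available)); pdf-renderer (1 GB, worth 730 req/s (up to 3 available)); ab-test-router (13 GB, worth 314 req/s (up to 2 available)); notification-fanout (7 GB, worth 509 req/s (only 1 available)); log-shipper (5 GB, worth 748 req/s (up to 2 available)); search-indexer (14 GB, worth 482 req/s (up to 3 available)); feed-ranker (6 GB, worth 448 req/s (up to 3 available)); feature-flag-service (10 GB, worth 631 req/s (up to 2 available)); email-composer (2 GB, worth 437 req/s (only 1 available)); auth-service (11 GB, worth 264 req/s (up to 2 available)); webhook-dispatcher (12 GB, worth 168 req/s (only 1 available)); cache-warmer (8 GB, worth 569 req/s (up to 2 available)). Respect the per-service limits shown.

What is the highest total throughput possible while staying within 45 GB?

6219

Greedy by ratio would take rate-limiter + 3×pdf-renderer + notification-fanout + 2×log-shipper + 3×feed-ranker + email-composer: 44 GB used, total 6154.
A better packing is 3×pdf-renderer + 2×log-shipper + 2×feed-ranker + feature-flag-service + email-composer + cache-warmer: 45 GB, total 6219.
Every other selection either busts 45 GB or exceeds an availability limit or fails to beat 6219.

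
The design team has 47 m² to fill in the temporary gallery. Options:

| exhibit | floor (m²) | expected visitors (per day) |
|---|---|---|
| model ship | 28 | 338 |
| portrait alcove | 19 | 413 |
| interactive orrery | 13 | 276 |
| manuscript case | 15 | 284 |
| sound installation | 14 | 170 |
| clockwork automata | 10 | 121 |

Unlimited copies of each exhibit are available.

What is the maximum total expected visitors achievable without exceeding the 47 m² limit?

973

Filling by ratio: 2×portrait alcove for 826, with 9 m² left unused.
Dropping portrait alcove frees 19 m²; slotting in interactive orrery + manuscript case (28 m²) lifts the total to 973 at 47 m².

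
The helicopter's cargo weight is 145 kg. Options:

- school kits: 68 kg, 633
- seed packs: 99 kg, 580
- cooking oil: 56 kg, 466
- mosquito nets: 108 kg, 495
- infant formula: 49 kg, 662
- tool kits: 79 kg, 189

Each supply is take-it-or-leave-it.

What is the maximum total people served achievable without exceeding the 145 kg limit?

The ratio ordering already packs tightly: school kits + infant formula, 117 kg, 1295.
No other feasible combination exceeds 1295.

1295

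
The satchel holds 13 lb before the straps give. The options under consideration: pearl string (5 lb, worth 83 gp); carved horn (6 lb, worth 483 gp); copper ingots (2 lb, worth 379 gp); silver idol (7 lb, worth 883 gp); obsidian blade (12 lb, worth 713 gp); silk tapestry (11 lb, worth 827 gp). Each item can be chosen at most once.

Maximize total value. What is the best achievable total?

1366

Filling by ratio: copper ingots + silver idol for 1262, with 4 lb left unused.
Dropping copper ingots frees 2 lb; slotting in carved horn (6 lb) lifts the total to 1366 at 13 lb.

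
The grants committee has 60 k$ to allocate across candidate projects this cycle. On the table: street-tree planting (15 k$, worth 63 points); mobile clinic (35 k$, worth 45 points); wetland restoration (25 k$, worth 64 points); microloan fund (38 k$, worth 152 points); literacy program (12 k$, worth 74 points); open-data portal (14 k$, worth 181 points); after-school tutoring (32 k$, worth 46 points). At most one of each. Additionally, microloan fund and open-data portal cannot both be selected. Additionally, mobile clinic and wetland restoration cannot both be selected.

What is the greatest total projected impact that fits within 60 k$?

Taking the top-ratio projects first gives street-tree planting + literacy program + open-data portal for 318 (41 k$).
Replace street-tree planting with wetland restoration: the trade gains 1 net, giving 319 at 51 k$.
The closest alternative, street-tree planting + literacy program + open-data portal, reaches only 318.

319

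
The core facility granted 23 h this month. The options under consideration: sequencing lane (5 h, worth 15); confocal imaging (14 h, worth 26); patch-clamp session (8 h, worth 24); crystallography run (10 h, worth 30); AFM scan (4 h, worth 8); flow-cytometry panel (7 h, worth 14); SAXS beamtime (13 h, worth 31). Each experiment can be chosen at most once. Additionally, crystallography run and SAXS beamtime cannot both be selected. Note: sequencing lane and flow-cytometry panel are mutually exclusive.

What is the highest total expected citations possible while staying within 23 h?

By expected citations per h: sequencing lane 3.00, patch-clamp session 3.00, crystallography run 3.00 lead.
Taking sequencing lane + patch-clamp session + crystallography run: 23 h used, 69 in expected citations.
Nothing else feasible within 23 h beats 69.

69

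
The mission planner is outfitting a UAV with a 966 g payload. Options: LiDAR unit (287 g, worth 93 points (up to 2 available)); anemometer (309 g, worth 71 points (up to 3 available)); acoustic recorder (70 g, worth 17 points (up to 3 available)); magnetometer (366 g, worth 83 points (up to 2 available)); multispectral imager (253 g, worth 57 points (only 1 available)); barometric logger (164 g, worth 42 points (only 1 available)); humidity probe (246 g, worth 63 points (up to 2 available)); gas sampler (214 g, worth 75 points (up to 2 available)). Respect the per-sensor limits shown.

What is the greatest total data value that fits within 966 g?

306

Greedy by ratio would take LiDAR unit + acoustic recorder + barometric logger + 2×gas sampler: 949 g used, total 302.
The 234 g tied up in acoustic recorder and barometric logger is better spent on humidity probe — total rises to 306 (961 g).
Every other selection either busts 966 g or exceeds an availability limit or fails to beat 306.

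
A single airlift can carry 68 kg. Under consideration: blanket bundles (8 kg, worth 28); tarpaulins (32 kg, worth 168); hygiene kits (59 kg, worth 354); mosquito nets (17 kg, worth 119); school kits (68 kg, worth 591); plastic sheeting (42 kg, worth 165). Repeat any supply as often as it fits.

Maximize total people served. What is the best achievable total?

Best packing: school kits — 68 kg, 591 total.
Nothing else within 68 kg beats 591.

591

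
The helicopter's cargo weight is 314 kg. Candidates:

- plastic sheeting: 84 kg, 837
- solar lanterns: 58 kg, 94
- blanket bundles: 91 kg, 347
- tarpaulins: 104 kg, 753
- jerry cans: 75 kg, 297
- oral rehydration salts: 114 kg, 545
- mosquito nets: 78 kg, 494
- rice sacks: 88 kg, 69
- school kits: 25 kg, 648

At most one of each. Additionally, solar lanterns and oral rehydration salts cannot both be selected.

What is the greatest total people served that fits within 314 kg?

The ratio ordering already packs tightly: plastic sheeting + tarpaulins + mosquito nets + school kits, 291 kg, 2732.
Runner-up plastic sheeting + blanket bundles + tarpaulins + school kits tops out at 2585.

2732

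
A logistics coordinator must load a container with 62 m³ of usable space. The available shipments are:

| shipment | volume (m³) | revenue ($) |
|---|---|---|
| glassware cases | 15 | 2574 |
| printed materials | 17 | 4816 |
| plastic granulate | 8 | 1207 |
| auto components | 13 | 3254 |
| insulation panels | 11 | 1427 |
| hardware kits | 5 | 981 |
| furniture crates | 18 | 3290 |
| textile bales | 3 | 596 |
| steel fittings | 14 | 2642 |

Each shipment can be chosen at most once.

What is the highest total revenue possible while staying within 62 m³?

14002

The ratio heuristic lands on printed materials + plastic granulate + auto components + hardware kits + textile bales + steel fittings (13496) but leaves 2 m³ idle.
Replace plastic granulate and hardware kits and textile bales with furniture crates: the trade gains 506 net, giving 14002 at 62 m³.
The closest alternative, glassware cases + printed materials + auto components + textile bales + steel fittings, reaches only 13882.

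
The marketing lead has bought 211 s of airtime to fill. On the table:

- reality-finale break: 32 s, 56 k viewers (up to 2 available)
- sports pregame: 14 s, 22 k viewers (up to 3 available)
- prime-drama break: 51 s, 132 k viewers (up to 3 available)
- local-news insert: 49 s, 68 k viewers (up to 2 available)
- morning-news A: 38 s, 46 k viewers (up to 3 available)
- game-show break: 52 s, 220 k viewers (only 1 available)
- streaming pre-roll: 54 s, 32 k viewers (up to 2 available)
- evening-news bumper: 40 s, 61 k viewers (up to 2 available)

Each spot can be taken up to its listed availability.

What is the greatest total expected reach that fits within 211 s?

The ratio ordering already packs tightly: 3×prime-drama break + game-show break, 205 s, 616.

616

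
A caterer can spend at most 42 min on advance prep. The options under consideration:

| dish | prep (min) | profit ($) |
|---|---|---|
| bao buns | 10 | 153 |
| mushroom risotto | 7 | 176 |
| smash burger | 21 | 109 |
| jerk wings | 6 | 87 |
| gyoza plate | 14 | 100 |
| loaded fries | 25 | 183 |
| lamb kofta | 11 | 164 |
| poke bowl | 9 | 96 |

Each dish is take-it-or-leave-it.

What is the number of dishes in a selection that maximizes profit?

Optimal total is 593.
bao buns + mushroom risotto + gyoza plate + lamb kofta hits 593 at 42 min.
Every optimal selection uses 4 dishes.

4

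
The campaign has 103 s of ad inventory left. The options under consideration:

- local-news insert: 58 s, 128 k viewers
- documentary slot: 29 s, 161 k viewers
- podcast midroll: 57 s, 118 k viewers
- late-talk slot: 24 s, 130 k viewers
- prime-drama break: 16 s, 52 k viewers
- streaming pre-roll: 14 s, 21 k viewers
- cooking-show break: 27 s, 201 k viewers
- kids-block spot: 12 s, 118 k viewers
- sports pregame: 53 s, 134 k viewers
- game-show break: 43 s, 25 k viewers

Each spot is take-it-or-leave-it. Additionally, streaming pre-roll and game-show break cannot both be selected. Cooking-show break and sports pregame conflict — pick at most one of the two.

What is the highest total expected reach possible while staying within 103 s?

The ratio ordering already packs tightly: documentary slot + late-talk slot + cooking-show break + kids-block spot, 92 s, 610.

610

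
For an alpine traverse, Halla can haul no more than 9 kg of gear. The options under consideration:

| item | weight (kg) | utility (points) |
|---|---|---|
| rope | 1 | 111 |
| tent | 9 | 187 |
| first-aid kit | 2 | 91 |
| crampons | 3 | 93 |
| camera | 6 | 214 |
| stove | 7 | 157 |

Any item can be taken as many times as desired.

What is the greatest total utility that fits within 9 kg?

999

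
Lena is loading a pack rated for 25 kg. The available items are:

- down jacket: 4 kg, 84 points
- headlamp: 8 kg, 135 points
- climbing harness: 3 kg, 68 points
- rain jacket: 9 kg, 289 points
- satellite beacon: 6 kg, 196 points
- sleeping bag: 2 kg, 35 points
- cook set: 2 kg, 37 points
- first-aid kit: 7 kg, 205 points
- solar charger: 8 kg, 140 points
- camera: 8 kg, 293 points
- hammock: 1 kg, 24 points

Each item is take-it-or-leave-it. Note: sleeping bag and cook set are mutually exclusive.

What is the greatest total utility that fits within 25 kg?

815

Ranking by ratio (utility/kg): camera 36.62, satellite beacon 32.67, rain jacket 32.11, first-aid kit 29.29.
Filling by ratio: rain jacket + satellite beacon + camera + hammock for 802, with 1 kg left unused.
The 1 kg tied up in hammock is better spent on cook set — total rises to 815 (25 kg).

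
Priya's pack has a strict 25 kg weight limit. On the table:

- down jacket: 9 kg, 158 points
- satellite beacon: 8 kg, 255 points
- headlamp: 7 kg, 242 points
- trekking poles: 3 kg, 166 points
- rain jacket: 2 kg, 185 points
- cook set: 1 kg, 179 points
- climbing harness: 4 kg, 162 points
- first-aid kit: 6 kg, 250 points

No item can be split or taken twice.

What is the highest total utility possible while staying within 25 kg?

1197

Filling by ratio: headlamp + trekking poles + rain jacket + cook set + climbing harness + first-aid kit for 1184, with 2 kg left unused.
The 7 kg tied up in headlamp is better spent on satellite beacon — total rises to 1197 (24 kg).
An exhaustive check of the 256 subsets confirms 1197.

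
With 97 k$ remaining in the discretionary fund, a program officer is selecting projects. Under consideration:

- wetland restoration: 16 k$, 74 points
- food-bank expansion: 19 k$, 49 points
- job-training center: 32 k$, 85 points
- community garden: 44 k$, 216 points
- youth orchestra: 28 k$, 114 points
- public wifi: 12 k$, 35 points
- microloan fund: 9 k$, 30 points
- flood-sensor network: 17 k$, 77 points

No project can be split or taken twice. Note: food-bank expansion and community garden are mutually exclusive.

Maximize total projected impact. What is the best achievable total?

434

Filling by ratio: wetland restoration + community garden + microloan fund + flood-sensor network for 397, with 11 k$ left unused.
Replace flood-sensor network with youth orchestra: the trade gains 37 net, giving 434 at 97 k$.
An exhaustive check of the 256 subsets confirms 434.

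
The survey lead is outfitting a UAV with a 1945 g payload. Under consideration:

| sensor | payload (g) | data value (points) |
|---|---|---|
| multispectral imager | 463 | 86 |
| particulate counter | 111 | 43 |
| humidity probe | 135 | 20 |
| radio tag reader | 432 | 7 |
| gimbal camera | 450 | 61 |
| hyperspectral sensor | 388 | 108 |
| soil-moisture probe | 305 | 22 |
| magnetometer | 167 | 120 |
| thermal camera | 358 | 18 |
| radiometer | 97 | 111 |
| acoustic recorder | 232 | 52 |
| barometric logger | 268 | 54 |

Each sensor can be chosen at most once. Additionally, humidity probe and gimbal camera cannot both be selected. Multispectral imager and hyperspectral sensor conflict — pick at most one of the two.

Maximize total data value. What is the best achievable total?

549

Particulate counter + gimbal camera + hyperspectral sensor + magnetometer + radiometer + acoustic recorder + barometric logger uses 1713 of the 1945 g and totals 549.
That's the maximum — no feasible swap from here does better than 549.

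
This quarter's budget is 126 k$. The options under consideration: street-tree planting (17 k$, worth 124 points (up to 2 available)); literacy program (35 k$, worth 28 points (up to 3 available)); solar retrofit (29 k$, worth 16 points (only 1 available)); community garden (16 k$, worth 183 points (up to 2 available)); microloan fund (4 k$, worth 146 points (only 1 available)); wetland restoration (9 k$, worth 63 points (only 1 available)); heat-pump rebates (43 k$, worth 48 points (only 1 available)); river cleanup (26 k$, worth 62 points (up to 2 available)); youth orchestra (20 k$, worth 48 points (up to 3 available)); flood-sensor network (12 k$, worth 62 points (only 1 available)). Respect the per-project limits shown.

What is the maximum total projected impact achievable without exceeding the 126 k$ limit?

947

Ranking by ratio (projected impact/k$): microloan fund 36.50, community garden 11.44, street-tree planting 7.29, wetland restoration 7.00.
Filling by ratio: 2×street-tree planting + 2×community garden + microloan fund + wetland restoration + youth orchestra + flood-sensor network for 933, with 15 k$ left unused.
Replace youth orchestra with river cleanup: the trade gains 14 net, giving 947 at 117 k$.
No other feasible combination exceeds 947.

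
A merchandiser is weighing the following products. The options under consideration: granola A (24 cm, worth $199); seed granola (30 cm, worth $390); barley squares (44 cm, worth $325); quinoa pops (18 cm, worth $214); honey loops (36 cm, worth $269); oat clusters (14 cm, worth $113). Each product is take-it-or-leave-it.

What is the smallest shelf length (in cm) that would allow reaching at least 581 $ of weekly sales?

48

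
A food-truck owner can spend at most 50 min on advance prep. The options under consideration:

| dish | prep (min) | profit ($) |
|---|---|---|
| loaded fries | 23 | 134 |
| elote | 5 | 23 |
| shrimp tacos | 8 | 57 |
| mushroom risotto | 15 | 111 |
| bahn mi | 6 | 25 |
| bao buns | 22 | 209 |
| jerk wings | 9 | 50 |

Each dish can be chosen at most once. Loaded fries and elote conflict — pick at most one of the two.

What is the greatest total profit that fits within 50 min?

Density check — bao buns 9.50, mushroom risotto 7.40, shrimp tacos 7.12, loaded fries 5.83 are the best per min.
Taking elote + shrimp tacos + mushroom risotto + bao buns: 50 min used, 400 in profit.
Every other selection either busts 50 min or breaks a pairing rule or fails to beat 400.

400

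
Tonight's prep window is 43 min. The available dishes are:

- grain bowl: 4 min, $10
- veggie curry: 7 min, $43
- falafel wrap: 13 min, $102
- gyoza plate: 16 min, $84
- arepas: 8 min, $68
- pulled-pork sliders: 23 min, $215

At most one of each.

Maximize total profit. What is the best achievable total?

360

Density check — pulled-pork sliders 9.35, arepas 8.50, falafel wrap 7.85, veggie curry 6.14 are the best per min.
Greedy by ratio would take grain bowl + veggie curry + arepas + pulled-pork sliders: 42 min used, total 336.
Dropping grain bowl and arepas frees 12 min; slotting in falafel wrap (13 min) lifts the total to 360 at 43 min.
An exhaustive check of the 64 subsets confirms 360.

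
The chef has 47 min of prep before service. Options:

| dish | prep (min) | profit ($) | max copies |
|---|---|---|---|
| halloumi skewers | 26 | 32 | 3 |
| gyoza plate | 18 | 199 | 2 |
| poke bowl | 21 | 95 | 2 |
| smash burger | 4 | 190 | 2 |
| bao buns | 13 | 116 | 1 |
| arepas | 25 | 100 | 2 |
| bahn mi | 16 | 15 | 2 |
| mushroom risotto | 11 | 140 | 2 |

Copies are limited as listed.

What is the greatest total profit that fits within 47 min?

Density check — smash burger 47.50, mushroom risotto 12.73, gyoza plate 11.06 are the best per min.
Filling by ratio: 2×smash burger + bao buns + 2×mushroom risotto for 776, with 4 min left unused.
The 35 min tied up in bao buns and 2×mushroom risotto is better spent on 2×gyoza plate — total rises to 778 (44 min).

778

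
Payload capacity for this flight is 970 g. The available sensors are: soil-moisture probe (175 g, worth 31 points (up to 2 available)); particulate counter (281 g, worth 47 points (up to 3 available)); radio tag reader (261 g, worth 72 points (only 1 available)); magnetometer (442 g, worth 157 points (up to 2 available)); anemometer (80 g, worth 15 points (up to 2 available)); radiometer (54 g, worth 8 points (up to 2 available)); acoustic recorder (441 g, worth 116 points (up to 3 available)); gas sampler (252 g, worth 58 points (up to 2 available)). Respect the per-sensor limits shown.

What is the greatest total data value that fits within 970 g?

329

Best packing: 2×magnetometer + anemometer — 964 g, 329 total.
No other feasible combination exceeds 329.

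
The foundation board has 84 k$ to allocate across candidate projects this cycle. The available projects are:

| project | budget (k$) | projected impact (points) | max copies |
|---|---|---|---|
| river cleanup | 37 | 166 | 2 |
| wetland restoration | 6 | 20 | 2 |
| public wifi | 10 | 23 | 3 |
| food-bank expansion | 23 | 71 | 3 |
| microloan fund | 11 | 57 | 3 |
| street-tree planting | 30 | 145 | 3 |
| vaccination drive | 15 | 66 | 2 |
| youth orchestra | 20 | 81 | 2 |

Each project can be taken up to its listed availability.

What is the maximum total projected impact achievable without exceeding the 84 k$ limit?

Taking the top-ratio projects first gives wetland restoration + 3×microloan fund + street-tree planting + vaccination drive for 402 (84 k$).
Replace wetland restoration and microloan fund and vaccination drive with street-tree planting: the trade gains 2 net, giving 404 at 82 k$.
Nothing else within 84 k$ beats 404.

404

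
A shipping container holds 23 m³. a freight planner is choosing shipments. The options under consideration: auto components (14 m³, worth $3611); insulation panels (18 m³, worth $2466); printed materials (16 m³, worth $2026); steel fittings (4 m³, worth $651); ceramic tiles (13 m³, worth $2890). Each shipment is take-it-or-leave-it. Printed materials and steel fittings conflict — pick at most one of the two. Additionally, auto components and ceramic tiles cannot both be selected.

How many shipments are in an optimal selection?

Best achievable revenue is 4262.
For example auto components + steel fittings achieves it, using 18 m³.
Every optimal selection uses 2 shipments.

2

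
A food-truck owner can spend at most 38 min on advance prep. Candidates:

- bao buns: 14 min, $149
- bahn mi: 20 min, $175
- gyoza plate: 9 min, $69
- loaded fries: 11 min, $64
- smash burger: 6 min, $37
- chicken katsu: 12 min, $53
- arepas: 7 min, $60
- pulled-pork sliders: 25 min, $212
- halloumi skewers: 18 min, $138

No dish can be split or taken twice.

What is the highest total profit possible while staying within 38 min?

324

Bao buns + bahn mi uses 34 of the 38 min and totals 324.
Bao buns + smash burger + halloumi skewers (38 min) also reaches 324 — a tie, but nothing goes higher.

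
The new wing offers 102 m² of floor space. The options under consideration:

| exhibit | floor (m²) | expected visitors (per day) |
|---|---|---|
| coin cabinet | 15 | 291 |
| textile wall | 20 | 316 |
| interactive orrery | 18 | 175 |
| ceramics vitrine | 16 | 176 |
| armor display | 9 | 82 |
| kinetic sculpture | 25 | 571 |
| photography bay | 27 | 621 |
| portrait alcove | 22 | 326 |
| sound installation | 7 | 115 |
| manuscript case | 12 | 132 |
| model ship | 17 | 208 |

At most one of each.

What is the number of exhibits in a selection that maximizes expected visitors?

Optimal total is 1949.
For example textile wall + kinetic sculpture + photography bay + portrait alcove + sound installation achieves it, using 101 m².
All optima have 5 exhibits.

5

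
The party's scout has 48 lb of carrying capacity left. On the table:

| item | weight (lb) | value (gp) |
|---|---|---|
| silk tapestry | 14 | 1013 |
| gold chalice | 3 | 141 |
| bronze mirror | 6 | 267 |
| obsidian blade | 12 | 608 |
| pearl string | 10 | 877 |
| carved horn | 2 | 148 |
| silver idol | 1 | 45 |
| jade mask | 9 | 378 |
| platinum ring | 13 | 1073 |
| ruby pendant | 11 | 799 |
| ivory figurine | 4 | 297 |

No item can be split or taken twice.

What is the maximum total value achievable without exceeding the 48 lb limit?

By value per lb: pearl string 87.70, platinum ring 82.54, ivory figurine 74.25, carved horn 74.00 lead.
The ratio heuristic lands on gold chalice + pearl string + carved horn + silver idol + platinum ring + ruby pendant + ivory figurine (3380) but leaves 4 lb idle.
Using the slack differently, silk tapestry + pearl string + platinum ring + ruby pendant comes to 3762 at 48 lb.
Nothing else within 48 lb beats 3762.

3762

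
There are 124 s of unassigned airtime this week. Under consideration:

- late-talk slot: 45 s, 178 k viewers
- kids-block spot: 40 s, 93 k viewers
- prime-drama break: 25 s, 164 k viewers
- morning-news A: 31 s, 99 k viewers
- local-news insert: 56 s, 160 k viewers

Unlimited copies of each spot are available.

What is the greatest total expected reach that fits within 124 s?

670

By expected reach per s: prime-drama break 6.56, late-talk slot 3.96, morning-news A 3.19 lead.
Greedy by ratio would take 4×prime-drama break: 100 s used, total 656.
The 25 s tied up in prime-drama break is better spent on late-talk slot — total rises to 670 (120 s).
Every other selection either busts 124 s or fails to beat 670.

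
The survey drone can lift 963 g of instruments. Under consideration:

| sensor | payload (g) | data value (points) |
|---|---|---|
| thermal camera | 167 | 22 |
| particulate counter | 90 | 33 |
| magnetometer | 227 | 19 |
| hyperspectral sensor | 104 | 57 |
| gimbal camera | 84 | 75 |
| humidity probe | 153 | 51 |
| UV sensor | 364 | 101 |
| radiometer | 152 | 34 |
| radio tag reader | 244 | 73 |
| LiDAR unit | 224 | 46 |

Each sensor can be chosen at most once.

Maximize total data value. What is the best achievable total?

By data value per g: gimbal camera 0.89, hyperspectral sensor 0.55, particulate counter 0.37 lead.
The ratio heuristic lands on particulate counter + hyperspectral sensor + gimbal camera + humidity probe + radiometer + radio tag reader (323) but leaves 136 g idle.
The 242 g tied up in particulate counter and radiometer is better spent on UV sensor — total rises to 357 (949 g).
Nothing else within 963 g beats 357.

357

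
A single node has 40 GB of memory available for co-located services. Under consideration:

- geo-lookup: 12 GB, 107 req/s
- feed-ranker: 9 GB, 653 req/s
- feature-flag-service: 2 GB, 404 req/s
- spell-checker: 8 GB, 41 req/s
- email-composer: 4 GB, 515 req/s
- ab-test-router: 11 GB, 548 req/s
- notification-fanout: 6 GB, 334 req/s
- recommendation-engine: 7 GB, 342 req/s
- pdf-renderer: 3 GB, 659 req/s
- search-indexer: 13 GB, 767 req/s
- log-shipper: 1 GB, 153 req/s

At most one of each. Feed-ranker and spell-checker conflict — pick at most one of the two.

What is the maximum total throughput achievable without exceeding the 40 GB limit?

Ranking by ratio (throughput/GB): pdf-renderer 219.67, feature-flag-service 202.00, log-shipper 153.00, email-composer 128.75.
A density-first pass picks feed-ranker + feature-flag-service + email-composer + notification-fanout + pdf-renderer + search-indexer + log-shipper — 3485 at 38 GB.
Replace notification-fanout with recommendation-engine: the trade gains 8 net, giving 3493 at 39 GB.
The closest alternative, feed-ranker + feature-flag-service + email-composer + notification-fanout + pdf-renderer + search-indexer + log-shipper, reaches only 3485.

3493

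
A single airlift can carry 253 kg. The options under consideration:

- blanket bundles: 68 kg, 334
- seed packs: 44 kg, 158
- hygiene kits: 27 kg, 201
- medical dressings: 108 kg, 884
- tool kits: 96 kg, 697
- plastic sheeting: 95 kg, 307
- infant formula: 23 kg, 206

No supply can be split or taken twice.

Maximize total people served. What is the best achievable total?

1787

Taking the top-ratio supplies first gives blanket bundles + hygiene kits + medical dressings + infant formula for 1625 (226 kg).
The 95 kg tied up in blanket bundles and hygiene kits is better spent on tool kits — total rises to 1787 (227 kg).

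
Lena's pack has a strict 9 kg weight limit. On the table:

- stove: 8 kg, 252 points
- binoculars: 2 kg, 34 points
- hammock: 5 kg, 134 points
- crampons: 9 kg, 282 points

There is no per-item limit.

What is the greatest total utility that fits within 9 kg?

Ranking by ratio (utility/kg): stove 31.50, crampons 31.33, hammock 26.80.
The ratio heuristic lands on stove (252) but leaves 1 kg idle.
The 8 kg tied up in stove is better spent on crampons — total rises to 282 (9 kg).
No other feasible combination exceeds 282.

282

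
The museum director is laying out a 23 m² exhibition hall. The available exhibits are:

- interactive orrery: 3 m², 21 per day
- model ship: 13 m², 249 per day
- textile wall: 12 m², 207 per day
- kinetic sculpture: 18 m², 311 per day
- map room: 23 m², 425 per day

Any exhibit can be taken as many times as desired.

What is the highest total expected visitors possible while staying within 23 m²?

A density-first pass picks 3×interactive orrery + model ship — 312 at 22 m².
Replace 3×interactive orrery and model ship with map room: the trade gains 113 net, giving 425 at 23 m².
No other feasible combination exceeds 425.

425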